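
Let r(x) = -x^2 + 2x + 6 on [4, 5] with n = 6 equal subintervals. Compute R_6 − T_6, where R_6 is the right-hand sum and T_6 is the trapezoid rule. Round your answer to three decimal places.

-0.583

R_6 ≈ -5.92130.
T_6 ≈ -5.33796.
R_6 − T_6 ≈ -0.583.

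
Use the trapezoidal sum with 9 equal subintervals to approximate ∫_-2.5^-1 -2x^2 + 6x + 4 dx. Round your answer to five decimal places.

Δx = (-1 − (-2.5))/9 = 1/6.
f(-2.5) = -23.5, f(-7/3) = -188/9, f(-13/6) = -331/18, f(-2) = -16, f(-11/6) = -247/18, f(-5/3) = -104/9, f(-1.5) = -9.5, f(-4/3) = -68/9, f(-7/6) = -103/18, f(-1) = -4.
T_9 = (Δx/2)·[f(x_0) + 2f(x_1) + ... + 2f(x_{8}) + f(x_9)].
Sum ≈ -19.51389.

-19.51389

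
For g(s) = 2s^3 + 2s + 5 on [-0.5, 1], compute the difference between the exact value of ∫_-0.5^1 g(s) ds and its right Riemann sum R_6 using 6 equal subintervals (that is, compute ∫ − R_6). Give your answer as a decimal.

-0.6796875

Exact integral: ∫_-0.5^1 g(s) ds = 8.71875.
R_6 = 9.3984375.
Error = 8.71875 − 9.3984375 = -0.6796875.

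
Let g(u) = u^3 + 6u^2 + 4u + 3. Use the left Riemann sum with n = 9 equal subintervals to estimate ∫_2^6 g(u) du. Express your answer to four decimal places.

Δu = (6 − 2)/9 = 4/9.
Left endpoints: 2, 22/9, 26/9, 10/3, 34/9, 38/9, 14/3, 46/9, 50/9.
g(2) = 43, g(22/9) = 46099/729, g(26/9) = 64691/729, g(10/3) = 3241/27, g(34/9) = 114931/729, g(38/9) = 147347/729, g(14/3) = 6857/27, g(46/9) = 228691/729, g(50/9) = 278387/729.
Sum = Δu · [g(2) + g(22/9) + g(26/9) + ...].
Sum ≈ 721.9259.

721.9259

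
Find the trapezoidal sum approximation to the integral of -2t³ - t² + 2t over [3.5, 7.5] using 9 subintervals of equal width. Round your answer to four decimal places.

Δt = (7.5 − 3.5)/9 = 4/9.
f(3.5) = -91, f(71/18) = -95069/729, f(79/18) = -130903/729, f(29/6) = -6467/27, f(95/18) = -226955/729, f(103/18) = -288709/729, f(37/6) = -13357/27, f(119/18) = -443513/729, f(127/18) = -538099/729, f(7.5) = -885.
T_9 = (Δt/2)·[f(t_0) + 2f(t_1) + ... + 2f(t_{8}) + f(t_9)].
Sum ≈ -1593.8107.

-1593.8107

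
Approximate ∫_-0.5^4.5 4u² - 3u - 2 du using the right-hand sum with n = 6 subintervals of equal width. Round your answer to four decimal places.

111.0648

Δu = (4.5 − (-0.5))/6 = 5/6.
Right endpoints: 1/3, 7/6, 2, 17/6, 11/3, 4.5.
f(1/3) = -23/9, f(7/6) = -1/18, f(2) = 8, f(17/6) = 389/18, f(11/3) = 367/9, f(4.5) = 65.5.
Sum = Δu · [f(1/3) + f(7/6) + f(2) + ...].
Sum ≈ 111.0648.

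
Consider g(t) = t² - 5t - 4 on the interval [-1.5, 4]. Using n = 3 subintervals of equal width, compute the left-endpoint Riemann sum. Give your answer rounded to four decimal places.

-18.2315

Δt = (4 − (-1.5))/3 = 11/6.
Left endpoints: -1.5, 1/3, 13/6.
g(-1.5) = 5.75, g(1/3) = -50/9, g(13/6) = -365/36.
Sum = Δt · [g(-1.5) + g(1/3) + g(13/6)].
Sum ≈ -18.2315.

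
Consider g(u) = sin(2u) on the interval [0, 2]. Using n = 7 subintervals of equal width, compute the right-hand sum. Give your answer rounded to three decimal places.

Δu = (2 − 0)/7 = 2/7.
Right endpoints: 2/7, 4/7, 6/7, 8/7, 10/7, 12/7, 2.
g(2/7) ≈ 0.541, g(4/7) ≈ 0.910, g(6/7) ≈ 0.990, g(8/7) ≈ 0.755, g(10/7) ≈ 0.281, g(12/7) ≈ -0.283, g(2) ≈ -0.757.
Sum = Δu · [g(2/7) + g(4/7) + g(6/7) + ...].
Sum ≈ 0.696.

0.696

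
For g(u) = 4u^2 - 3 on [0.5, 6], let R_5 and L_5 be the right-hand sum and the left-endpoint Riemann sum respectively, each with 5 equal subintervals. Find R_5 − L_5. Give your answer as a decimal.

R_5 = 354.42.
L_5 = 197.12.
R_5 − L_5 = 157.3.

157.3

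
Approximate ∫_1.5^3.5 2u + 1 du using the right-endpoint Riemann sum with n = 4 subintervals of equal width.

Δu = (3.5 − 1.5)/4 = 0.5.
Right endpoints: 2, 2.5, 3, 3.5.
f(2) = 5, f(2.5) = 6, f(3) = 7, f(3.5) = 8.
Sum = Δu · [f(2) + f(2.5) + f(3) + f(3.5)].
Sum = 13.

13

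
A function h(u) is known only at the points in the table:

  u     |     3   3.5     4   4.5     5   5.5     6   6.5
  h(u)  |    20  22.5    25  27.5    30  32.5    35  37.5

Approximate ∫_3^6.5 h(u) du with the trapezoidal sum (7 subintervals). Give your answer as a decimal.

100.625

Δu = 0.5.
T_7 = (0.5/2)·[20 + 2·22.5 + 2·25 + 2·27.5 + 2·30 + 2·32.5 + 2·35 + 37.5] = 100.625.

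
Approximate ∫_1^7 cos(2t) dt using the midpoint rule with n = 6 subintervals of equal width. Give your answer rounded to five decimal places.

Δt = (7 − 1)/6 = 1.
Midpoints: 1.5, 2.5, 3.5, 4.5, 5.5, 6.5.
f(1.5) ≈ -0.98999, f(2.5) ≈ 0.28366, f(3.5) ≈ 0.75390, f(4.5) ≈ -0.91113, f(5.5) ≈ 0.00443, f(6.5) ≈ 0.90745.
Sum = Δt · [f(1.5) + f(2.5) + f(3.5) + ...].
Sum ≈ 0.04831.

0.04831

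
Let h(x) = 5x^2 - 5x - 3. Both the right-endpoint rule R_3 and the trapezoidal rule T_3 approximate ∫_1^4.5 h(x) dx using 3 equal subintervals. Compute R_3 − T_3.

R_3 ≈ 141.49074.
T_3 ≈ 95.55324.
R_3 − T_3 = 45.9375.

45.9375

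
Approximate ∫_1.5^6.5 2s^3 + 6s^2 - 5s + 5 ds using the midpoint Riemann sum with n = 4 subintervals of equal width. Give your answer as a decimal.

1337.96875

Δs = (6.5 − 1.5)/4 = 1.25.
Midpoints: 2.125, 3.375, 4.625, 5.875.
f(2.125) = 40.66015625, f(3.375) = 133.35546875, f(4.625) = 308.08203125, f(5.875) = 588.27734375.
Sum = Δs · [f(2.125) + f(3.375) + f(4.625) + f(5.875)].
Sum = 1337.96875.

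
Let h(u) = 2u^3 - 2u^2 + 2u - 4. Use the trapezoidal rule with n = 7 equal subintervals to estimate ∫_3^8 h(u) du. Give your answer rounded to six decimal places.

Δu = (8 − 3)/7 = 5/7.
h(3) = 38, h(26/7) = 26864/343, h(31/7) = 47794/343, h(36/7) = 77324/343, h(41/7) = 116954/343, h(46/7) = 168184/343, h(51/7) = 232514/343, h(8) = 908.
T_7 = (Δu/2)·[h(u_0) + 2h(u_1) + ... + 2h(u_{6}) + h(u_7)].
Sum ≈ 1732.346939.

1732.346939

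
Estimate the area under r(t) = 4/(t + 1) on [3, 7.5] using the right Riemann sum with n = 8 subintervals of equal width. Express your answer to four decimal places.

Δt = (7.5 − 3)/8 = 0.5625.
Right endpoints: 3.5625, 4.125, 4.6875, 5.25, 5.8125, 6.375, 6.9375, 7.5.
r(3.5625) = 64/73, r(4.125) = 32/41, r(4.6875) = 64/91, r(5.25) = 0.64, r(5.8125) = 64/109, r(6.375) = 32/59, r(6.9375) = 64/127, r(7.5) = 8/17.
Sum = Δt · [r(3.5625) + r(4.125) + r(4.6875) + ...].
Sum ≈ 2.8713.

2.8713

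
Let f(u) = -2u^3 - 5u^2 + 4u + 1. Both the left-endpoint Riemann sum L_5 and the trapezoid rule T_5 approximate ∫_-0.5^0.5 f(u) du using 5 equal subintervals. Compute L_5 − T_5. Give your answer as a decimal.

L_5 = 0.2.
T_5 = 0.55.
L_5 − T_5 = -0.35.

-0.35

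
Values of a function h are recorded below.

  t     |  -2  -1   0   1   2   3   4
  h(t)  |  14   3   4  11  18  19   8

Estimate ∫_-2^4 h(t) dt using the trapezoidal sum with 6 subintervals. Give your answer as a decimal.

Δt = 1.
T_6 = (1/2)·[14 + 2·3 + 2·4 + 2·11 + 2·18 + 2·19 + 8] = 66.

66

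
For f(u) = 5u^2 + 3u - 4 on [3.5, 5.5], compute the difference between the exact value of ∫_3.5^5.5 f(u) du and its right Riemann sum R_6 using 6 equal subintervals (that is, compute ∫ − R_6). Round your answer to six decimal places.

-16.185185

Exact integral: ∫_3.5^5.5 f(u) du ≈ 224.83333333.
R_6 ≈ 241.01851852.
Error ≈ 224.83333333 − 241.01851852 ≈ -16.185185.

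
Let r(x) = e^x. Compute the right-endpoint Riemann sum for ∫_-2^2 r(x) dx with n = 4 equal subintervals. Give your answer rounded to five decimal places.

11.47522

Δx = (2 − (-2))/4 = 1.
Right endpoints: -1, 0, 1, 2.
r(-1) ≈ 0.36788, r(0) ≈ 1.00000, r(1) ≈ 2.71828, r(2) ≈ 7.38906.
Sum = Δx · [r(-1) + r(0) + r(1) + r(2)].
Sum ≈ 11.47522.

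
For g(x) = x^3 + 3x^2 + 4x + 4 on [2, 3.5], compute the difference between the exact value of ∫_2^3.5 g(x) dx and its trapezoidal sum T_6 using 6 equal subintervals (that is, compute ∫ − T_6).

-0.17578125

Exact integral: ∫_2^3.5 g(x) dx = 90.890625.
T_6 = 91.06640625.
Error = 90.890625 − 91.06640625 = -0.17578125.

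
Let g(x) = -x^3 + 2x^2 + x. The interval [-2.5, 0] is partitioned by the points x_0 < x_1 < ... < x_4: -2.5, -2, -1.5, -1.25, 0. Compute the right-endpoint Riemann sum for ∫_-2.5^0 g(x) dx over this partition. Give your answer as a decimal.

11.14453125

Subinterval widths: 0.5, 0.5, 0.25, 1.25.
Right endpoints: -2, -1.5, -1.25, 0.
g(-2) = 14, g(-1.5) = 6.375, g(-1.25) = 3.828125, g(0) = 0.
Sum = Σ Δx_i · g(x_i).
Sum = 11.14453125.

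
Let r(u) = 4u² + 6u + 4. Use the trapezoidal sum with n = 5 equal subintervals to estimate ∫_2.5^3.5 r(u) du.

Δu = (3.5 − 2.5)/5 = 0.2.
r(2.5) = 44, r(2.7) = 49.36, r(2.9) = 55.04, r(3.1) = 61.04, r(3.3) = 67.36, r(3.5) = 74.
T_5 = (Δu/2)·[r(u_0) + 2r(u_1) + ... + 2r(u_{4}) + r(u_5)].
Sum = 58.36.

58.36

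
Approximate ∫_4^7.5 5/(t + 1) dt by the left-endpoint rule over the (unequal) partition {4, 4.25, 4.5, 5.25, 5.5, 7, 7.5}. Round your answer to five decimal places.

2.83626

Subinterval widths: 0.25, 0.25, 0.75, 0.25, 1.5, 0.5.
Left endpoints: 4, 4.25, 4.5, 5.25, 5.5, 7.
f(4) = 1, f(4.25) = 20/21, f(4.5) = 10/11, f(5.25) = 0.8, f(5.5) = 10/13, f(7) = 0.625.
Sum = Σ Δt_i · f(t_i).
Sum ≈ 2.83626.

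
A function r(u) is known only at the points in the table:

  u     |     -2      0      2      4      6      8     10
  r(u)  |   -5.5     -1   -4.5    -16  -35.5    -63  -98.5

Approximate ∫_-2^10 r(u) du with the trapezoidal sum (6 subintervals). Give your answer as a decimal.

-344

Δu = 2.
T_6 = (2/2)·[(-5.5) + 2·(-1) + 2·(-4.5) + 2·(-16) + 2·(-35.5) + 2·(-63) + (-98.5)] = -344.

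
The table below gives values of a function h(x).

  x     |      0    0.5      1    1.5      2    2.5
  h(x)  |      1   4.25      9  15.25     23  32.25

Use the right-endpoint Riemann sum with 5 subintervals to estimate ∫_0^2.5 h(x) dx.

Δx = 0.5.
Sum = 0.5·[4.25 + 9 + 15.25 + 23 + 32.25] = 41.875.

41.875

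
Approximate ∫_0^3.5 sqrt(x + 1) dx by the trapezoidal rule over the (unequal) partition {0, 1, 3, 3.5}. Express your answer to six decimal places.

Subinterval widths: 1, 2, 0.5.
f(0) ≈ 1.000000, f(1) ≈ 1.414214, f(3) ≈ 2.000000, f(3.5) ≈ 2.121320.
On each subinterval the trapezoid contributes (Δx_i/2)·[f(x_{i-1}) + f(x_i)].
Sum ≈ 5.651650.

5.651650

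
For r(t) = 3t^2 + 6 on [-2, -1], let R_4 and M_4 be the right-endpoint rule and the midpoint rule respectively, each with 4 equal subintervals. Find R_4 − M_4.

-1.078125

R_4 = 11.90625.
M_4 = 12.984375.
R_4 − M_4 = -1.078125.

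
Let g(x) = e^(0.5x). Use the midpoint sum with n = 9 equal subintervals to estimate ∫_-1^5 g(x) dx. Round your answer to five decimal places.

Δx = (5 − (-1))/9 = 2/3.
Midpoints: -2/3, 0, 2/3, 4/3, 2, 8/3, 10/3, 4, 14/3.
g(-2/3) ≈ 0.71653, g(0) ≈ 1.00000, g(2/3) ≈ 1.39561, g(4/3) ≈ 1.94773, g(2) ≈ 2.71828, g(8/3) ≈ 3.79367, g(10/3) ≈ 5.29449, g(4) ≈ 7.38906, g(14/3) ≈ 10.31226.
Sum = Δx · [g(-2/3) + g(0) + g(2/3) + ...].
Sum ≈ 23.04509.

23.04509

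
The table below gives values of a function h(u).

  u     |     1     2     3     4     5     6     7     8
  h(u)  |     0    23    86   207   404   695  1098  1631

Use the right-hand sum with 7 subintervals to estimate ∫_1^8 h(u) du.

4144

Δu = 1.
Sum = 1·[23 + 86 + 207 + 404 + 695 + 1098 + 1631] = 4144.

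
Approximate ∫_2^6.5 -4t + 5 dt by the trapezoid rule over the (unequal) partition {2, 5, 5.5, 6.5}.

Subinterval widths: 3, 0.5, 1.
f(2) = -3, f(5) = -15, f(5.5) = -17, f(6.5) = -21.
On each subinterval the trapezoid contributes (Δt_i/2)·[f(t_{i-1}) + f(t_i)].
Sum = -54.

-54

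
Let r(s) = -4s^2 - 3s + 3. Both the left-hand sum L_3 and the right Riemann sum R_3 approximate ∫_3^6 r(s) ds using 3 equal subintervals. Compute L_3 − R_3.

L_3 = -227.
R_3 = -344.
L_3 − R_3 = 117.

117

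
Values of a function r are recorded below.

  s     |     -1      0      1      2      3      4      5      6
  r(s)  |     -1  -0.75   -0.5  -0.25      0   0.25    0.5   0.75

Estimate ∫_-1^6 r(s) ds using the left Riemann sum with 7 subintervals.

-1.75

Δs = 1.
Sum = 1·[(-1) + (-0.75) + (-0.5) + (-0.25) + 0 + 0.25 + 0.5] = -1.75.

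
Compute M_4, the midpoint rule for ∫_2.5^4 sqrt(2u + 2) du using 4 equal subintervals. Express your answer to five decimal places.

Δu = (4 − 2.5)/4 = 0.375.
Midpoints: 2.6875, 3.0625, 3.4375, 3.8125.
f(2.6875) ≈ 2.71570, f(3.0625) ≈ 2.85044, f(3.4375) ≈ 2.97909, f(3.8125) ≈ 3.10242.
Sum = Δu · [f(2.6875) + f(3.0625) + f(3.4375) + f(3.8125)].
Sum ≈ 4.36787.

4.36787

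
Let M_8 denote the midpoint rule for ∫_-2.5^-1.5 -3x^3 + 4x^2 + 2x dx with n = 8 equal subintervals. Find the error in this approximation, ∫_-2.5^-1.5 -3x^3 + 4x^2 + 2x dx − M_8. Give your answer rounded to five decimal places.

0.02865

Exact integral: ∫_-2.5^-1.5 f(x) dx ≈ 37.8333333.
M_8 = 37.8046875.
Error ≈ 37.8333333 − 37.8046875 ≈ 0.02865.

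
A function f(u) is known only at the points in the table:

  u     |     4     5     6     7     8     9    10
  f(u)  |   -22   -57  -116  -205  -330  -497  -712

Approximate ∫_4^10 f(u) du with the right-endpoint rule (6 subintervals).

Δu = 1.
Sum = 1·[(-57) + (-116) + (-205) + (-330) + (-497) + (-712)] = -1917.

-1917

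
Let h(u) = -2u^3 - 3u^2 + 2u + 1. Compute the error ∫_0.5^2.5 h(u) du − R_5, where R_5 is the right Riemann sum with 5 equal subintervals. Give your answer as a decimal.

9.64

Exact integral: ∫_0.5^2.5 h(u) du = -27.
R_5 = -36.64.
Error = -27 − (-36.64) = 9.64.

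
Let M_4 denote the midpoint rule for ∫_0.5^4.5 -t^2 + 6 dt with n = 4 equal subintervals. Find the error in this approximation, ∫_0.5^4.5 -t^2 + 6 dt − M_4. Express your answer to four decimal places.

Exact integral: ∫_0.5^4.5 f(t) dt ≈ -6.333333.
M_4 = -6.
Error ≈ -6.333333 − (-6) ≈ -0.3333.

-0.3333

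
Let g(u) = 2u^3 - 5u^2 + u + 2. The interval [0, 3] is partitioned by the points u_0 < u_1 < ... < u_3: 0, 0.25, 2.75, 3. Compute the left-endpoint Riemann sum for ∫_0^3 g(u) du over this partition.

Subinterval widths: 0.25, 2.5, 0.25.
Left endpoints: 0, 0.25, 2.75.
g(0) = 2, g(0.25) = 1.96875, g(2.75) = 8.53125.
Sum = Σ Δu_i · g(u_i).
Sum = 7.5546875.

7.5546875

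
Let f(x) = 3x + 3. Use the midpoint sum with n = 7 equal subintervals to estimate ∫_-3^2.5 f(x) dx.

12.375

Δx = (2.5 − (-3))/7 = 11/14.
Midpoints: -73/28, -51/28, -29/28, -0.25, 15/28, 37/28, 59/28.
f(-73/28) = -135/28, f(-51/28) = -69/28, f(-29/28) = -3/28, f(-0.25) = 2.25, f(15/28) = 129/28, f(37/28) = 195/28, f(59/28) = 261/28.
Sum = Δx · [f(-73/28) + f(-51/28) + f(-29/28) + ...].
Sum = 12.375.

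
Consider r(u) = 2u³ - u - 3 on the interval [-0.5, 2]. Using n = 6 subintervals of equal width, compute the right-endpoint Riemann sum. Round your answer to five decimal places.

1.78385

Δu = (2 − (-0.5))/6 = 5/12.
Right endpoints: -1/12, 1/3, 0.75, 7/6, 19/12, 2.
r(-1/12) = -2521/864, r(1/3) = -88/27, r(0.75) = -2.90625, r(7/6) = -107/108, r(19/12) = 2899/864, r(2) = 11.
Sum = Δu · [r(-1/12) + r(1/3) + r(0.75) + ...].
Sum ≈ 1.78385.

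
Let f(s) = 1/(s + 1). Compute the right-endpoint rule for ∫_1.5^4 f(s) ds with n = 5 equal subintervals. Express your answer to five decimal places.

Δs = (4 − 1.5)/5 = 0.5.
Right endpoints: 2, 2.5, 3, 3.5, 4.
f(2) = 1/3, f(2.5) = 2/7, f(3) = 0.25, f(3.5) = 2/9, f(4) = 0.2.
Sum = Δs · [f(2) + f(2.5) + f(3) + f(3.5) + f(4)].
Sum ≈ 0.64563.

0.64563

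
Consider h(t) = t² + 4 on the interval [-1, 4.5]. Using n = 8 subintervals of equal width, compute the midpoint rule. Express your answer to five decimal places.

52.49170

Δt = (4.5 − (-1))/8 = 0.6875.
Midpoints: -0.65625, 0.03125, 0.71875, 1.40625, 2.09375, 2.78125, 3.46875, 4.15625.
h(-0.65625) = 4537/1024, h(0.03125) = 4097/1024, h(0.71875) = 4625/1024, h(1.40625) = 6121/1024, h(2.09375) = 8585/1024, h(2.78125) = 12017/1024, h(3.46875) = 16417/1024, h(4.15625) = 21785/1024.
Sum = Δt · [h(-0.65625) + h(0.03125) + h(0.71875) + ...].
Sum ≈ 52.49170.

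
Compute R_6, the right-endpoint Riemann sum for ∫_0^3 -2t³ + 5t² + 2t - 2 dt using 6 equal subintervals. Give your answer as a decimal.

Δt = (3 − 0)/6 = 0.5.
Right endpoints: 0.5, 1, 1.5, 2, 2.5, 3.
f(0.5) = 0, f(1) = 3, f(1.5) = 5.5, f(2) = 6, f(2.5) = 3, f(3) = -5.
Sum = Δt · [f(0.5) + f(1) + f(1.5) + ...].
Sum = 6.25.

6.25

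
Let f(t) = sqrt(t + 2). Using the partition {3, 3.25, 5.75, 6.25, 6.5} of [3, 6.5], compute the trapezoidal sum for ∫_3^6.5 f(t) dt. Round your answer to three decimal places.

Subinterval widths: 0.25, 2.5, 0.5, 0.25.
f(3) ≈ 2.236, f(3.25) ≈ 2.291, f(5.75) ≈ 2.784, f(6.25) ≈ 2.872, f(6.5) ≈ 2.915.
On each subinterval the trapezoid contributes (Δt_i/2)·[f(t_{i-1}) + f(t_i)].
Sum ≈ 9.047.

9.047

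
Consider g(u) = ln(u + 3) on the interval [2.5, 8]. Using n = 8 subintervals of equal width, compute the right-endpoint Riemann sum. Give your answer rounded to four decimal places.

11.7354

Δu = (8 − 2.5)/8 = 0.6875.
Right endpoints: 3.1875, 3.875, 4.5625, 5.25, 5.9375, 6.625, 7.3125, 8.
g(3.1875) ≈ 1.8225, g(3.875) ≈ 1.9279, g(4.5625) ≈ 2.0232, g(5.25) ≈ 2.1102, g(5.9375) ≈ 2.1903, g(6.625) ≈ 2.2644, g(7.3125) ≈ 2.3334, g(8) ≈ 2.3979.
Sum = Δu · [g(3.1875) + g(3.875) + g(4.5625) + ...].
Sum ≈ 11.7354.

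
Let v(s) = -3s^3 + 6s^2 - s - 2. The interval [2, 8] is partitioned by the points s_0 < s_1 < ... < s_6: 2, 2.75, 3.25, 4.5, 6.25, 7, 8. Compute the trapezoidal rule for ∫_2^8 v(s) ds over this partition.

-2156.7890625

Subinterval widths: 0.75, 0.5, 1.25, 1.75, 0.75, 1.
v(2) = -4, v(2.75) = -21.765625, v(3.25) = -44.859375, v(4.5) = -158.375, v(6.25) = -506.296875, v(7) = -744, v(8) = -1162.
On each subinterval the trapezoid contributes (Δs_i/2)·[v(s_{i-1}) + v(s_i)].
Sum = -2156.7890625.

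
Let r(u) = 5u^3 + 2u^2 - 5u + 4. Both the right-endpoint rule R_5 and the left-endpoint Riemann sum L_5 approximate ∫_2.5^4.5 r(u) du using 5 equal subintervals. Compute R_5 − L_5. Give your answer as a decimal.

158.2

R_5 = 569.09.
L_5 = 410.89.
R_5 − L_5 = 158.2.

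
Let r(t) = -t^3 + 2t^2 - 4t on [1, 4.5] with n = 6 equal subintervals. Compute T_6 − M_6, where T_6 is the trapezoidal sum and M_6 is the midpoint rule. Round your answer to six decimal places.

-1.860894

T_6 ≈ -81.92288773.
M_6 ≈ -80.06199363.
T_6 − M_6 ≈ -1.860894.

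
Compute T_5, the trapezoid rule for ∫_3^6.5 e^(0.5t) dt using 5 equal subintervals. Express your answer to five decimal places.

Δt = (6.5 − 3)/5 = 0.7.
f(3) ≈ 4.48169, f(3.7) ≈ 6.35982, f(4.4) ≈ 9.02501, f(5.1) ≈ 12.80710, f(5.8) ≈ 18.17415, f(6.5) ≈ 25.79034.
T_5 = (Δt/2)·[f(t_0) + 2f(t_1) + ... + 2f(t_{4}) + f(t_5)].
Sum ≈ 43.05147.

43.05147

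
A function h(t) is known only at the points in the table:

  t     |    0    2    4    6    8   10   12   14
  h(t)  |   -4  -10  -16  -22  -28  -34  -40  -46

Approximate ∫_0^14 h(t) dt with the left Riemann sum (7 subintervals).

Δt = 2.
Sum = 2·[(-4) + (-10) + (-16) + (-22) + (-28) + (-34) + (-40)] = -308.

-308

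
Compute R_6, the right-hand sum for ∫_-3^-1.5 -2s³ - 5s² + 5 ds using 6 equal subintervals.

4.5390625

Δs = (-1.5 − (-3))/6 = 0.25.
Right endpoints: -2.75, -2.5, -2.25, -2, -1.75, -1.5.
f(-2.75) = 8.78125, f(-2.5) = 5, f(-2.25) = 2.46875, f(-2) = 1, f(-1.75) = 0.40625, f(-1.5) = 0.5.
Sum = Δs · [f(-2.75) + f(-2.5) + f(-2.25) + ...].
Sum = 4.5390625.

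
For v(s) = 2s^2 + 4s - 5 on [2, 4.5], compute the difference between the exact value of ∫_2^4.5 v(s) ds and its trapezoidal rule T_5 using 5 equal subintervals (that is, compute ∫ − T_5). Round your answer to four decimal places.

-0.2083

Exact integral: ∫_2^4.5 v(s) ds ≈ 75.416667.
T_5 = 75.625.
Error ≈ 75.416667 − 75.625 ≈ -0.2083.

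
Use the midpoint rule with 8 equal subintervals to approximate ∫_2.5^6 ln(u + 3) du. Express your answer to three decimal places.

6.899

Δu = (6 − 2.5)/8 = 0.4375.
Midpoints: 2.71875, 3.15625, 3.59375, 4.03125, 4.46875, 4.90625, 5.34375, 5.78125.
f(2.71875) ≈ 1.744, f(3.15625) ≈ 1.817, f(3.59375) ≈ 1.886, f(4.03125) ≈ 1.950, f(4.46875) ≈ 2.011, f(4.90625) ≈ 2.068, f(5.34375) ≈ 2.122, f(5.78125) ≈ 2.173.
Sum = Δu · [f(2.71875) + f(3.15625) + f(3.59375) + ...].
Sum ≈ 6.899.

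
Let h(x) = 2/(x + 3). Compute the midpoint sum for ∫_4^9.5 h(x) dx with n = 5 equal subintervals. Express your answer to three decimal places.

Δx = (9.5 − 4)/5 = 1.1.
Midpoints: 4.55, 5.65, 6.75, 7.85, 8.95.
h(4.55) = 40/151, h(5.65) = 40/173, h(6.75) = 8/39, h(7.85) = 40/217, h(8.95) = 40/239.
Sum = Δx · [h(4.55) + h(5.65) + h(6.75) + h(7.85) + h(8.95)].
Sum ≈ 1.158.

1.158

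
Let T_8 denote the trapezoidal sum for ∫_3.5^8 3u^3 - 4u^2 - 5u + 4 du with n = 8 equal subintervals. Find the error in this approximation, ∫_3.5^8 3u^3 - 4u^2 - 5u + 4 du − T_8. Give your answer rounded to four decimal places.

-11.3313

Exact integral: ∫_3.5^8 f(u) du = 2222.578125.
T_8 ≈ 2233.909424.
Error ≈ 2222.578125 − 2233.909424 ≈ -11.3313.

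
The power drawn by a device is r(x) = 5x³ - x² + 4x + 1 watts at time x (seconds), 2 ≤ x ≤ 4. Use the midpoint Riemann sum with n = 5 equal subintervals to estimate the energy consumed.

306.16

Δx = (4 − 2)/5 = 0.4.
Midpoints: 2.2, 2.6, 3, 3.4, 3.8.
r(2.2) = 58.2, r(2.6) = 92.52, r(3) = 139, r(3.4) = 199.56, r(3.8) = 276.12.
Sum = Δx · [r(2.2) + r(2.6) + r(3) + r(3.4) + r(3.8)].
Sum = 306.16.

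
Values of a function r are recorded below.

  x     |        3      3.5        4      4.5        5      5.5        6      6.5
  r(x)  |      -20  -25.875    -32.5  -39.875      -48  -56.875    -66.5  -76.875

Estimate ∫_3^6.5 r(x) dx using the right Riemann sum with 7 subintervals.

Δx = 0.5.
Sum = 0.5·[(-25.875) + (-32.5) + (-39.875) + (-48) + (-56.875) + (-66.5) + (-76.875)] = -173.25.

-173.25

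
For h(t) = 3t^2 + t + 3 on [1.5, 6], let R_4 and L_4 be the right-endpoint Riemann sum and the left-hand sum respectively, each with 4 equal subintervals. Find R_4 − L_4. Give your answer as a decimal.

118.96875

R_4 = 305.33203125.
L_4 = 186.36328125.
R_4 − L_4 = 118.96875.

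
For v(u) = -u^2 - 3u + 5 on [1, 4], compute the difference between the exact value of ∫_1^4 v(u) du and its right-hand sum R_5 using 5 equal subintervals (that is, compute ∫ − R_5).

7.38

Exact integral: ∫_1^4 v(u) du = -28.5.
R_5 = -35.88.
Error = -28.5 − (-35.88) = 7.38.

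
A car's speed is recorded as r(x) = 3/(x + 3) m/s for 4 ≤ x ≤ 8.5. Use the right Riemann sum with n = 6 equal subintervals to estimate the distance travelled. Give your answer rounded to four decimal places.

1.4282

Δx = (8.5 − 4)/6 = 0.75.
Right endpoints: 4.75, 5.5, 6.25, 7, 7.75, 8.5.
r(4.75) = 12/31, r(5.5) = 6/17, r(6.25) = 12/37, r(7) = 0.3, r(7.75) = 12/43, r(8.5) = 6/23.
Sum = Δx · [r(4.75) + r(5.5) + r(6.25) + ...].
Sum ≈ 1.4282.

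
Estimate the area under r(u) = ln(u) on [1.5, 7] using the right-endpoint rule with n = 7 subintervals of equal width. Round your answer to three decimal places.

8.092

Δu = (7 − 1.5)/7 = 11/14.
Right endpoints: 16/7, 43/14, 27/7, 65/14, 38/7, 87/14, 7.
r(16/7) ≈ 0.827, r(43/14) ≈ 1.122, r(27/7) ≈ 1.350, r(65/14) ≈ 1.535, r(38/7) ≈ 1.692, r(87/14) ≈ 1.827, r(7) ≈ 1.946.
Sum = Δu · [r(16/7) + r(43/14) + r(27/7) + ...].
Sum ≈ 8.092.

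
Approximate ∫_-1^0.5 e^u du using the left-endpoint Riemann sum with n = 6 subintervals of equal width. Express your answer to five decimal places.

Δu = (0.5 − (-1))/6 = 0.25.
Left endpoints: -1, -0.75, -0.5, -0.25, 0, 0.25.
f(-1) ≈ 0.36788, f(-0.75) ≈ 0.47237, f(-0.5) ≈ 0.60653, f(-0.25) ≈ 0.77880, f(0) ≈ 1.00000, f(0.25) ≈ 1.28403.
Sum = Δu · [f(-1) + f(-0.75) + f(-0.5) + ...].
Sum ≈ 1.12740.

1.12740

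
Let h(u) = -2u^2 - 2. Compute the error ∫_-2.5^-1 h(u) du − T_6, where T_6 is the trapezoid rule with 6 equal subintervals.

0.03125

Exact integral: ∫_-2.5^-1 h(u) du = -12.75.
T_6 = -12.78125.
Error = -12.75 − (-12.78125) = 0.03125.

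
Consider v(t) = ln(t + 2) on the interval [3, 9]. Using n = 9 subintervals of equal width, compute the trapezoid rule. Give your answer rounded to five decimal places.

Δt = (9 − 3)/9 = 2/3.
v(3) ≈ 1.60944, v(11/3) ≈ 1.73460, v(13/3) ≈ 1.84583, v(5) ≈ 1.94591, v(17/3) ≈ 2.03688, v(19/3) ≈ 2.12026, v(7) ≈ 2.19722, v(23/3) ≈ 2.26868, v(25/3) ≈ 2.33537, v(9) ≈ 2.39790.
T_9 = (Δt/2)·[v(t_0) + 2v(t_1) + ... + 2v(t_{8}) + v(t_9)].
Sum ≈ 12.32562.

12.32562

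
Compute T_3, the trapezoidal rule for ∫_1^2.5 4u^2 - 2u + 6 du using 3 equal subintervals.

23.5

Δu = (2.5 − 1)/3 = 0.5.
f(1) = 8, f(1.5) = 12, f(2) = 18, f(2.5) = 26.
T_3 = (Δu/2)·[f(u_0) + 2f(u_1) + 2f(u_2) + f(u_3)].
Sum = 23.5.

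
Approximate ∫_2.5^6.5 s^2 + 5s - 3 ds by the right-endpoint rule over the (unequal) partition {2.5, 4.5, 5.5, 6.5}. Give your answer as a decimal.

206

Subinterval widths: 2, 1, 1.
Right endpoints: 4.5, 5.5, 6.5.
f(4.5) = 39.75, f(5.5) = 54.75, f(6.5) = 71.75.
Sum = Σ Δs_i · f(s_i).
Sum = 206.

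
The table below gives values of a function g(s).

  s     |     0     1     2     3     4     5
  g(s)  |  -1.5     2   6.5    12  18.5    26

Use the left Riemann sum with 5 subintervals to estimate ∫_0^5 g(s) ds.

Δs = 1.
Sum = 1·[(-1.5) + 2 + 6.5 + 12 + 18.5] = 37.5.

37.5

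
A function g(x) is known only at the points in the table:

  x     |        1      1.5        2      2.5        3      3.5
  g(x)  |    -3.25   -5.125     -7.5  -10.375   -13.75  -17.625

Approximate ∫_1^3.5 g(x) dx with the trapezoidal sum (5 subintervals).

Δx = 0.5.
T_5 = (0.5/2)·[(-3.25) + 2·(-5.125) + 2·(-7.5) + 2·(-10.375) + 2·(-13.75) + (-17.625)] = -23.59375.

-23.59375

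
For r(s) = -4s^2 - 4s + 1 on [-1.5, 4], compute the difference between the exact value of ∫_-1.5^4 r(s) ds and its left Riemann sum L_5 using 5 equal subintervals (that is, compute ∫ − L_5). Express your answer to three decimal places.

-37.913

Exact integral: ∫_-1.5^4 r(s) ds ≈ -111.83333.
L_5 = -73.92.
Error ≈ -111.83333 − (-73.92) ≈ -37.913.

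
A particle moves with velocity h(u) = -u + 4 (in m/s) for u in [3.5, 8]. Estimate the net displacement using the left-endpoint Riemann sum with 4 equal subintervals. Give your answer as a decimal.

-5.34375

Δu = (8 − 3.5)/4 = 1.125.
Left endpoints: 3.5, 4.625, 5.75, 6.875.
h(3.5) = 0.5, h(4.625) = -0.625, h(5.75) = -1.75, h(6.875) = -2.875.
Sum = Δu · [h(3.5) + h(4.625) + h(5.75) + h(6.875)].
Sum = -5.34375.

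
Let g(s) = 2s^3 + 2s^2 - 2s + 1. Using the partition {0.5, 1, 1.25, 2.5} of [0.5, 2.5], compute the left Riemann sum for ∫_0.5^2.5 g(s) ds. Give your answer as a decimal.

8.0390625

Subinterval widths: 0.5, 0.25, 1.25.
Left endpoints: 0.5, 1, 1.25.
g(0.5) = 0.75, g(1) = 3, g(1.25) = 5.53125.
Sum = Σ Δs_i · g(s_i).
Sum = 8.0390625.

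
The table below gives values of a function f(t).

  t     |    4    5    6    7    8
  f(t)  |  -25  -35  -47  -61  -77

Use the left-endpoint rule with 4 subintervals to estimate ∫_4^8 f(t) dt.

Δt = 1.
Sum = 1·[(-25) + (-35) + (-47) + (-61)] = -168.

-168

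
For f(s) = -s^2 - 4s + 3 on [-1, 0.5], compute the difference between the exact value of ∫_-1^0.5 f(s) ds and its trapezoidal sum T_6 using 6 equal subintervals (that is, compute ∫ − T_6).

0.015625

Exact integral: ∫_-1^0.5 f(s) ds = 5.625.
T_6 = 5.609375.
Error = 5.625 − 5.609375 = 0.015625.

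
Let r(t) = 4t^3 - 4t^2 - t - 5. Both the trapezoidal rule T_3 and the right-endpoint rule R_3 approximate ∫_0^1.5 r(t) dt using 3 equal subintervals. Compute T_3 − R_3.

T_3 = -7.75.
R_3 = -7.
T_3 − R_3 = -0.75.

-0.75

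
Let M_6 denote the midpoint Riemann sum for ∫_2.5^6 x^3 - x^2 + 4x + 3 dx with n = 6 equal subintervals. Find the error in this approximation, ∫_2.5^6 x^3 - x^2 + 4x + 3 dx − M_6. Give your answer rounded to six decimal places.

Exact integral: ∫_2.5^6 f(x) dx ≈ 317.44270833.
M_6 ≈ 316.27654803.
Error ≈ 317.44270833 − 316.27654803 ≈ 1.166160.

1.166160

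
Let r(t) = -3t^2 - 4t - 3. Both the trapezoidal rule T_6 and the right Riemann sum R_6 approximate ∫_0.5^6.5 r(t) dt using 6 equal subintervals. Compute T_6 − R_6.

T_6 = -379.5.
R_6 = -454.5.
T_6 − R_6 = 75.

75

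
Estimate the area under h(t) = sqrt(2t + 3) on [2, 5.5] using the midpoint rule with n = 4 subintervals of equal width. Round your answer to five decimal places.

11.29117

Δt = (5.5 − 2)/4 = 0.875.
Midpoints: 2.4375, 3.3125, 4.1875, 5.0625.
h(2.4375) ≈ 2.80624, h(3.3125) ≈ 3.10242, h(4.1875) ≈ 3.37268, h(5.0625) ≈ 3.62284.
Sum = Δt · [h(2.4375) + h(3.3125) + h(4.1875) + h(5.0625)].
Sum ≈ 11.29117.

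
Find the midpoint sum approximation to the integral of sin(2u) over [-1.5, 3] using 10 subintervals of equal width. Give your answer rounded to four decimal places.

-1.0088

Δu = (3 − (-1.5))/10 = 0.45.
Midpoints: -1.275, -0.825, -0.375, 0.075, 0.525, 0.975, 1.425, 1.875, 2.325, 2.775.
f(-1.275) ≈ -0.5577, f(-0.825) ≈ -0.9969, f(-0.375) ≈ -0.6816, f(0.075) ≈ 0.1494, f(0.525) ≈ 0.8674, f(0.975) ≈ 0.9290, f(1.425) ≈ 0.2875, f(1.875) ≈ -0.5716, f(2.325) ≈ -0.9981, f(2.775) ≈ -0.6692.
Sum = Δu · [f(-1.275) + f(-0.825) + f(-0.375) + ...].
Sum ≈ -1.0088.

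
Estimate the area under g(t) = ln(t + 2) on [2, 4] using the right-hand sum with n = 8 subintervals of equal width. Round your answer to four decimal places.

Δt = (4 − 2)/8 = 0.25.
Right endpoints: 2.25, 2.5, 2.75, 3, 3.25, 3.5, 3.75, 4.
g(2.25) ≈ 1.4469, g(2.5) ≈ 1.5041, g(2.75) ≈ 1.5581, g(3) ≈ 1.6094, g(3.25) ≈ 1.6582, g(3.5) ≈ 1.7047, g(3.75) ≈ 1.7492, g(4) ≈ 1.7918.
Sum = Δt · [g(2.25) + g(2.5) + g(2.75) + ...].
Sum ≈ 3.2556.

3.2556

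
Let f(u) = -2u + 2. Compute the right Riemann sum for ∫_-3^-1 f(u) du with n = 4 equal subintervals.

11

Δu = (-1 − (-3))/4 = 0.5.
Right endpoints: -2.5, -2, -1.5, -1.
f(-2.5) = 7, f(-2) = 6, f(-1.5) = 5, f(-1) = 4.
Sum = Δu · [f(-2.5) + f(-2) + f(-1.5) + f(-1)].
Sum = 11.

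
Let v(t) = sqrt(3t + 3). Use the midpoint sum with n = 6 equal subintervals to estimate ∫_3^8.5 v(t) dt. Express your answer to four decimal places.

Δt = (8.5 − 3)/6 = 11/12.
Midpoints: 83/24, 4.375, 127/24, 149/24, 7.125, 193/24.
v(83/24) ≈ 3.6572, v(4.375) ≈ 4.0156, v(127/24) ≈ 4.3445, v(149/24) ≈ 4.6503, v(7.125) ≈ 4.9371, v(193/24) ≈ 5.2082.
Sum = Δt · [v(83/24) + v(4.375) + v(127/24) + ...].
Sum ≈ 24.5785.

24.5785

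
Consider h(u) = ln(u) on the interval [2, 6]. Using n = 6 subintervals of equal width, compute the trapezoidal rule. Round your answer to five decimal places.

Δu = (6 − 2)/6 = 2/3.
h(2) ≈ 0.69315, h(8/3) ≈ 0.98083, h(10/3) ≈ 1.20397, h(4) ≈ 1.38629, h(14/3) ≈ 1.54045, h(16/3) ≈ 1.67398, h(6) ≈ 1.79176.
T_6 = (Δu/2)·[h(u_0) + 2h(u_1) + ... + 2h(u_{5}) + h(u_6)].
Sum ≈ 5.35198.

5.35198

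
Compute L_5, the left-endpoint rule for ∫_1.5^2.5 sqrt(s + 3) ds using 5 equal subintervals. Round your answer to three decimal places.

Δs = (2.5 − 1.5)/5 = 0.2.
Left endpoints: 1.5, 1.7, 1.9, 2.1, 2.3.
f(1.5) ≈ 2.121, f(1.7) ≈ 2.168, f(1.9) ≈ 2.214, f(2.1) ≈ 2.258, f(2.3) ≈ 2.302.
Sum = Δs · [f(1.5) + f(1.7) + f(1.9) + f(2.1) + f(2.3)].
Sum ≈ 2.213.

2.213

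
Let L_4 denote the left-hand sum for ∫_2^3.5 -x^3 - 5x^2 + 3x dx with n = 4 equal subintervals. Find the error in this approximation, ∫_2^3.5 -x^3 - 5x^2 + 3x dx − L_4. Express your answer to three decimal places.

-12.964

Exact integral: ∫_2^3.5 f(x) dx = -79.265625.
L_4 ≈ -66.30176.
Error ≈ -79.265625 − (-66.30176) ≈ -12.964.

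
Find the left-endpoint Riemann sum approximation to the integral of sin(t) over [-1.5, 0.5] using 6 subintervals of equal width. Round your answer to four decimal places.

-1.0455

Δt = (0.5 − (-1.5))/6 = 1/3.
Left endpoints: -1.5, -7/6, -5/6, -0.5, -1/6, 1/6.
f(-1.5) ≈ -0.9975, f(-7/6) ≈ -0.9194, f(-5/6) ≈ -0.7402, f(-0.5) ≈ -0.4794, f(-1/6) ≈ -0.1659, f(1/6) ≈ 0.1659.
Sum = Δt · [f(-1.5) + f(-7/6) + f(-5/6) + ...].
Sum ≈ -1.0455.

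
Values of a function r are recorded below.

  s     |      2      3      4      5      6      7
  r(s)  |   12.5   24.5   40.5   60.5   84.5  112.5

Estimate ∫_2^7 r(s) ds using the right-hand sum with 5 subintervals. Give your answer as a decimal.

322.5

Δs = 1.
Sum = 1·[24.5 + 40.5 + 60.5 + 84.5 + 112.5] = 322.5.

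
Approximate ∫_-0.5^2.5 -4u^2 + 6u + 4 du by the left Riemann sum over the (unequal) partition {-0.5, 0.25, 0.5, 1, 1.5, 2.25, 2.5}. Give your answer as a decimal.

9.625

Subinterval widths: 0.75, 0.25, 0.5, 0.5, 0.75, 0.25.
Left endpoints: -0.5, 0.25, 0.5, 1, 1.5, 2.25.
f(-0.5) = 0, f(0.25) = 5.25, f(0.5) = 6, f(1) = 6, f(1.5) = 4, f(2.25) = -2.75.
Sum = Σ Δu_i · f(u_i).
Sum = 9.625.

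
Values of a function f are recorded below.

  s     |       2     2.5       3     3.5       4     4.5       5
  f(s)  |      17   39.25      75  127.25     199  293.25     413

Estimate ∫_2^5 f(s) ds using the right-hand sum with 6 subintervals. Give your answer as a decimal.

573.375

Δs = 0.5.
Sum = 0.5·[39.25 + 75 + 127.25 + 199 + 293.25 + 413] = 573.375.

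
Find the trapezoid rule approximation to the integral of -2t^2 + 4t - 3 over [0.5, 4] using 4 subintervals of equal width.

-22.4765625

Δt = (4 − 0.5)/4 = 0.875.
f(0.5) = -1.5, f(1.375) = -1.28125, f(2.25) = -4.125, f(3.125) = -10.03125, f(4) = -19.
T_4 = (Δt/2)·[f(t_0) + 2f(t_1) + 2f(t_2) + 2f(t_3) + f(t_4)].
Sum = -22.4765625.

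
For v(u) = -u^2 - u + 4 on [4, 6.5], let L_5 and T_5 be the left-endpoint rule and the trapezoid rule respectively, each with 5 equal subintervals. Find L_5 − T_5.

L_5 = -66.25.
T_5 = -73.4375.
L_5 − T_5 = 7.1875.

7.1875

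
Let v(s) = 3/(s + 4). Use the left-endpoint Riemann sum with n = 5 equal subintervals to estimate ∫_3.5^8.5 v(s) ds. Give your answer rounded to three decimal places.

1.615

Δs = (8.5 − 3.5)/5 = 1.
Left endpoints: 3.5, 4.5, 5.5, 6.5, 7.5.
v(3.5) = 0.4, v(4.5) = 6/17, v(5.5) = 6/19, v(6.5) = 2/7, v(7.5) = 6/23.
Sum = Δs · [v(3.5) + v(4.5) + v(5.5) + v(6.5) + v(7.5)].
Sum ≈ 1.615.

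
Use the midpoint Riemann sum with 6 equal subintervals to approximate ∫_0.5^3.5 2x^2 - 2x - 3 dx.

Δx = (3.5 − 0.5)/6 = 0.5.
Midpoints: 0.75, 1.25, 1.75, 2.25, 2.75, 3.25.
f(0.75) = -3.375, f(1.25) = -2.375, f(1.75) = -0.375, f(2.25) = 2.625, f(2.75) = 6.625, f(3.25) = 11.625.
Sum = Δx · [f(0.75) + f(1.25) + f(1.75) + ...].
Sum = 7.375.

7.375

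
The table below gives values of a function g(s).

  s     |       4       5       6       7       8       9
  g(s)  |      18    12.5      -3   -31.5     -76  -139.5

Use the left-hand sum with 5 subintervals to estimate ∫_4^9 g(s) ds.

-80

Δs = 1.
Sum = 1·[18 + 12.5 + (-3) + (-31.5) + (-76)] = -80.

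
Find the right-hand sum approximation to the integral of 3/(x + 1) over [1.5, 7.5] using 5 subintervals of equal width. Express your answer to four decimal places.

Δx = (7.5 − 1.5)/5 = 1.2.
Right endpoints: 2.7, 3.9, 5.1, 6.3, 7.5.
f(2.7) = 30/37, f(3.9) = 30/49, f(5.1) = 30/61, f(6.3) = 30/73, f(7.5) = 6/17.
Sum = Δx · [f(2.7) + f(3.9) + f(5.1) + f(6.3) + f(7.5)].
Sum ≈ 3.2145.

3.2145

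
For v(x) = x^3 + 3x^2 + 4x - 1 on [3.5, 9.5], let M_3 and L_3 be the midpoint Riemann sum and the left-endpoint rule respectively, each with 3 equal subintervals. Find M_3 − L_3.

937.5

M_3 = 2918.25.
L_3 = 1980.75.
M_3 − L_3 = 937.5.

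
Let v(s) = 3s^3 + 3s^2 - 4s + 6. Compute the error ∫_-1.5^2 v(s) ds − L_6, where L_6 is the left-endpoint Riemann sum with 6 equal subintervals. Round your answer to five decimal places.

6.35894

Exact integral: ∫_-1.5^2 v(s) ds = 37.078125.
L_6 ≈ 30.7191840.
Error ≈ 37.078125 − 30.7191840 ≈ 6.35894.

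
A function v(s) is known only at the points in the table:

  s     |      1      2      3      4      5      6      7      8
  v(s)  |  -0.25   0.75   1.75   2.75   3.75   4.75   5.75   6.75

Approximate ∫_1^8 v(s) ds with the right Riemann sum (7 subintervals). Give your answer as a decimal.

26.25

Δs = 1.
Sum = 1·[0.75 + 1.75 + 2.75 + 3.75 + 4.75 + 5.75 + 6.75] = 26.25.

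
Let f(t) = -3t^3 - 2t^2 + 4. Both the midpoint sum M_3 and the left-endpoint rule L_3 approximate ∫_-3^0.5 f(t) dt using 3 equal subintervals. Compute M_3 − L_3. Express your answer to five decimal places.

-48.27691

M_3 ≈ 52.9476273.
L_3 ≈ 101.2245370.
M_3 − L_3 ≈ -48.27691.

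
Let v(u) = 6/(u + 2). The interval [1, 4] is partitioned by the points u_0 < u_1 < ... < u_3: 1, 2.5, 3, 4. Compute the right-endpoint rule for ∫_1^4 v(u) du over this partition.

Subinterval widths: 1.5, 0.5, 1.
Right endpoints: 2.5, 3, 4.
v(2.5) = 4/3, v(3) = 1.2, v(4) = 1.
Sum = Σ Δu_i · v(u_i).
Sum = 3.6.

3.6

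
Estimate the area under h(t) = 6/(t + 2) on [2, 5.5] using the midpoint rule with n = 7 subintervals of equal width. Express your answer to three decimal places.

3.769

Δt = (5.5 − 2)/7 = 0.5.
Midpoints: 2.25, 2.75, 3.25, 3.75, 4.25, 4.75, 5.25.
h(2.25) = 24/17, h(2.75) = 24/19, h(3.25) = 8/7, h(3.75) = 24/23, h(4.25) = 0.96, h(4.75) = 8/9, h(5.25) = 24/29.
Sum = Δt · [h(2.25) + h(2.75) + h(3.25) + ...].
Sum ≈ 3.769.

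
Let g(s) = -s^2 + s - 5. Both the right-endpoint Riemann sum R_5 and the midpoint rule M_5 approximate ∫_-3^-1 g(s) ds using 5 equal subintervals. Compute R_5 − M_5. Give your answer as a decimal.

R_5 = -20.72.
M_5 = -22.64.
R_5 − M_5 = 1.92.

1.92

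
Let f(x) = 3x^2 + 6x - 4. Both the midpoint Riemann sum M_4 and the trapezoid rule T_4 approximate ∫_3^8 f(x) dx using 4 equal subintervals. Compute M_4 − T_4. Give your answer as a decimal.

M_4 = 628.046875.
T_4 = 633.90625.
M_4 − T_4 = -5.859375.

-5.859375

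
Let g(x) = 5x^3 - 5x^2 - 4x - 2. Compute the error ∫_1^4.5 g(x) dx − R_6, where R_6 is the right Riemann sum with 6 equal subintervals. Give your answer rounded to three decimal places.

-106.471

Exact integral: ∫_1^4.5 g(x) dx ≈ 315.61979.
R_6 ≈ 422.09129.
Error ≈ 315.61979 − 422.09129 ≈ -106.471.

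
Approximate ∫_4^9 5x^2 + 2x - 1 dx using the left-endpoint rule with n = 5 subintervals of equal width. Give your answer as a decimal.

1005

Δx = (9 − 4)/5 = 1.
Left endpoints: 4, 5, 6, 7, 8.
f(4) = 87, f(5) = 134, f(6) = 191, f(7) = 258, f(8) = 335.
Sum = Δx · [f(4) + f(5) + f(6) + f(7) + f(8)].
Sum = 1005.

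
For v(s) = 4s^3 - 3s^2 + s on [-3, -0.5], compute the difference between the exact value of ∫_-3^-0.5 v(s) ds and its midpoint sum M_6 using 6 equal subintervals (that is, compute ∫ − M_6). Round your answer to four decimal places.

Exact integral: ∫_-3^-0.5 v(s) ds = -112.1875.
M_6 ≈ -111.319444.
Error ≈ -112.1875 − (-111.319444) ≈ -0.8681.

-0.8681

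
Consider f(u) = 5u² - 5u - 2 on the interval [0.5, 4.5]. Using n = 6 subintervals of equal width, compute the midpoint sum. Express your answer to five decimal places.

92.92593

Δu = (4.5 − 0.5)/6 = 2/3.
Midpoints: 5/6, 1.5, 13/6, 17/6, 3.5, 25/6.
f(5/6) = -97/36, f(1.5) = 1.75, f(13/6) = 383/36, f(17/6) = 863/36, f(3.5) = 41.75, f(25/6) = 2303/36.
Sum = Δu · [f(5/6) + f(1.5) + f(13/6) + ...].
Sum ≈ 92.92593.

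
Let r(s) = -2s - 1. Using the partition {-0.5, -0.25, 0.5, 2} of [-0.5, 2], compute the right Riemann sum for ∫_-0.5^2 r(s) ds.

-9.125

Subinterval widths: 0.25, 0.75, 1.5.
Right endpoints: -0.25, 0.5, 2.
r(-0.25) = -0.5, r(0.5) = -2, r(2) = -5.
Sum = Σ Δs_i · r(s_i).
Sum = -9.125.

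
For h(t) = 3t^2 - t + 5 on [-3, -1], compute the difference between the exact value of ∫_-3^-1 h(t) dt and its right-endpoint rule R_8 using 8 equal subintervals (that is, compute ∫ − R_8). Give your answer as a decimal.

Exact integral: ∫_-3^-1 h(t) dt = 40.
R_8 = 36.8125.
Error = 40 − 36.8125 = 3.1875.

3.1875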